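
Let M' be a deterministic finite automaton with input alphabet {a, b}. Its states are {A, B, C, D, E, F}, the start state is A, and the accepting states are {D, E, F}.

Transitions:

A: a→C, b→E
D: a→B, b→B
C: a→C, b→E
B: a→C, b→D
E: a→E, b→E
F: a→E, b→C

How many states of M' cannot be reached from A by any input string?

3

BFS from A reaches {A, C, E}; the 3 state(s) B, D, F are never visited.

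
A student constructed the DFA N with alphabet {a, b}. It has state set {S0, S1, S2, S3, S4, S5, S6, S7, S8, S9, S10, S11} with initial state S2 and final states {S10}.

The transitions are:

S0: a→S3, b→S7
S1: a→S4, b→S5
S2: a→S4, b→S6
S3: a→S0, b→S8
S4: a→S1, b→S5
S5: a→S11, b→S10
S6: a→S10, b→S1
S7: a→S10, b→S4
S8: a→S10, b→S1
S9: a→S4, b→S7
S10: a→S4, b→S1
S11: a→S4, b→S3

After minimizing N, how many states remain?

7

States {S9} cannot be reached from the start state, so discard them.
P0 = {S10} | {S0,S1,S2,S3,S4,S5,S6,S7,S8,S11}.
Split {S0,S1,S2,S3,S4,S5,S6,S7,S8,S11} by δ(·,a) → {S0,S1,S2,S3,S4,S5,S11} and {S6,S7,S8}.
On input b, block {S0,S1,S2,S3,S4,S5,S11} splits into {S0,S2,S3} and {S1,S4,S11} and {S5}.
Refine {S0,S2,S3} on symbol a: members go to different blocks, giving {S0,S3} and {S2}.
Split {S1,S4,S11} by δ(·,b) → {S1,S4} and {S11}.
The partition is now stable with 7 blocks: {S10} | {S0,S3} | {S6,S7,S8} | {S1,S4} | {S5} | {S2} | {S11}.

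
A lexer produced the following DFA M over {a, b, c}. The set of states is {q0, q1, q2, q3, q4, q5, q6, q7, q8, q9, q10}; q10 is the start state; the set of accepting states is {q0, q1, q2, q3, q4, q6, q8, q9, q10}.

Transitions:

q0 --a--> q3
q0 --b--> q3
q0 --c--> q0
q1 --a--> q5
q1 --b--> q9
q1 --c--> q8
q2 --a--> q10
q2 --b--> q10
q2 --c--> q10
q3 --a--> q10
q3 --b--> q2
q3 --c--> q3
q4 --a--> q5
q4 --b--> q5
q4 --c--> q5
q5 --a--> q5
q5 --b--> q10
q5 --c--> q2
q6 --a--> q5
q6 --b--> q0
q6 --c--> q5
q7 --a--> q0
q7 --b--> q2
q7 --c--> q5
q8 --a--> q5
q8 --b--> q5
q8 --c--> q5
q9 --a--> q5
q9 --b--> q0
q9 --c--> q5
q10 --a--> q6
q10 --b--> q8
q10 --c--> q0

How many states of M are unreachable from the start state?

4

No path from q10 leads to q1, q4, q7, q9; the other 7 states are all reachable.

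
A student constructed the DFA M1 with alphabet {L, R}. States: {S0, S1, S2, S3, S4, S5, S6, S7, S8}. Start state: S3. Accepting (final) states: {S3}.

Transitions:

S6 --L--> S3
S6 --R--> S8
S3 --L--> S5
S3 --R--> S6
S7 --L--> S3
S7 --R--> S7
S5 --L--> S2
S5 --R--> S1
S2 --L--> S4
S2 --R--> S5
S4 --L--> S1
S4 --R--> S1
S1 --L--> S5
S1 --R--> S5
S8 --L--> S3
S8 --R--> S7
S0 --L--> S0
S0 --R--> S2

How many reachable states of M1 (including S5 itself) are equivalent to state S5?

States {S0} cannot be reached from the start state, so discard them.
Start with accepting vs non-accepting: {S3} | {S1,S2,S4,S5,S6,S7,S8}.
Refine {S1,S2,S4,S5,S6,S7,S8} on symbol L: members go to different blocks, giving {S1,S2,S4,S5} and {S6,S7,S8}.
Stable partition: {S3} | {S1,S2,S4,S5} | {S6,S7,S8} — 3 equivalence classes.
State S5 belongs to the block {S1,S2,S4,S5}, which has 4 states.

4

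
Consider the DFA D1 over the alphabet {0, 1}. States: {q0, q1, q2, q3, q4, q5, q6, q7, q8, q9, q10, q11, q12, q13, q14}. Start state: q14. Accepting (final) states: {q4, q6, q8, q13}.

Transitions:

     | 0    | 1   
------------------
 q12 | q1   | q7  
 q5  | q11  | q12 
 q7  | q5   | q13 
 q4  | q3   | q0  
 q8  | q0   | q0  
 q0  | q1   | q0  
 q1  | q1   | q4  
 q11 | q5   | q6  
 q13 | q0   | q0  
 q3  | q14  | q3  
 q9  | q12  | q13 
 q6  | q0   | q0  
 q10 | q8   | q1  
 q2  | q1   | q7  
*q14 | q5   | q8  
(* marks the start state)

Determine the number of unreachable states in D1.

3

BFS from q14 reaches {q0, q1, q3, q4, q5, q6, q7, q8, q11, q12, q13, q14}; the 3 state(s) q2, q9, q10 are never visited.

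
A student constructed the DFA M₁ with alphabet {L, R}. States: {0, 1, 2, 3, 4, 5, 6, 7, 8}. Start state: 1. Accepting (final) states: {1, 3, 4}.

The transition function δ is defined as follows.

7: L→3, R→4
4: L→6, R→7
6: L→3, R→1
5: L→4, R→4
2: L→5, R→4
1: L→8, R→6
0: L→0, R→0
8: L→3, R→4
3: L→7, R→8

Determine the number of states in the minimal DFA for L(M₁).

2

First remove the unreachable states {0,2,5}; 6 states remain.
Start with accepting vs non-accepting: {1,3,4} | {6,7,8}.
Stable partition: {1,3,4} | {6,7,8} — 2 equivalence classes.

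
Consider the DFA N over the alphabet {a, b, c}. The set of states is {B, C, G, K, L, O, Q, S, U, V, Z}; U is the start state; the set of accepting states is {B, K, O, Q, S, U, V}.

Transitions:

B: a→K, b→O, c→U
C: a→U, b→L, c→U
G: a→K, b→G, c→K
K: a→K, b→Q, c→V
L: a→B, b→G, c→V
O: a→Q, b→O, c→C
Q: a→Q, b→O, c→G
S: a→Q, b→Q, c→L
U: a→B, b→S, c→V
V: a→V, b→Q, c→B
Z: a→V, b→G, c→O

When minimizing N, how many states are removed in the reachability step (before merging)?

Starting at U and following transitions, the reachable set is {B, C, G, K, L, O, Q, S, U, V}. That leaves Z unreachable — 1 in total.

1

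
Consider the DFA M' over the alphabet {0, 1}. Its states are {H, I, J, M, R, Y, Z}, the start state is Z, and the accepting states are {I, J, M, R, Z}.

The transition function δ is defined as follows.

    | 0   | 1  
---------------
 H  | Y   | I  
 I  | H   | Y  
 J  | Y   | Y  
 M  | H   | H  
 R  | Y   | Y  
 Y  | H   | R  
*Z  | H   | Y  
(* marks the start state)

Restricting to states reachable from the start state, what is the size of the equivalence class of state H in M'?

2

First remove the unreachable states {J,M}; 5 states remain.
P0 = {I,R,Z} | {H,Y}.
Stable partition: {I,R,Z} | {H,Y} — 2 equivalence classes.
State H belongs to the block {H,Y}, which has 2 states.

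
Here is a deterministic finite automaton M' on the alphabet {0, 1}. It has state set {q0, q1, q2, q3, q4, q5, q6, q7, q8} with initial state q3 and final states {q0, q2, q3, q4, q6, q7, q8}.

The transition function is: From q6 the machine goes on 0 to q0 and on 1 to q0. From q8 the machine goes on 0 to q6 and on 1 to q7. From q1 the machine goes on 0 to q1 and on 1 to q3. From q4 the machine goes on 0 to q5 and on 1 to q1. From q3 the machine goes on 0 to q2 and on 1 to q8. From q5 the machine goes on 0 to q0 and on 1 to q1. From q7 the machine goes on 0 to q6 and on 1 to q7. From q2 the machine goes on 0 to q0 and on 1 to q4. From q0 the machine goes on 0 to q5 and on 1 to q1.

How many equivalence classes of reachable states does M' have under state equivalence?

All states are reachable from the start state.
Initial partition by acceptance: {q0,q2,q3,q4,q6,q7,q8} | {q1,q5}.
Refine {q0,q2,q3,q4,q6,q7,q8} on symbol 0: members go to different blocks, giving {q2,q3,q6,q7,q8} and {q0,q4}.
On input 0, block {q2,q3,q6,q7,q8} splits into {q3,q7,q8} and {q2,q6}.
On input 0, block {q1,q5} splits into {q1} and {q5}.
No further refinement is possible. Final partition (5 blocks): {q3,q7,q8} | {q1} | {q0,q4} | {q2,q6} | {q5}.

5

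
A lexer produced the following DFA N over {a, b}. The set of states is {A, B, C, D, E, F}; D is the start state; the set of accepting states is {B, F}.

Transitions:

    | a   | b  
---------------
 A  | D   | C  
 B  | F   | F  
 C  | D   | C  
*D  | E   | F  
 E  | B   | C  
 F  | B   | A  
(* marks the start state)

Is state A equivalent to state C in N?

Yes

Every state is reachable, so we keep all 6.
Initial partition by acceptance: {B,F} | {A,C,D,E}.
Refine {B,F} on symbol b: members go to different blocks, giving {B} and {F}.
Split {A,C,D,E} by δ(·,a) → {A,C,D} and {E}.
On input a, block {A,C,D} splits into {A,C} and {D}.
Stable partition: {B} | {A,C} | {F} | {E} | {D} — 5 equivalence classes.
A and C lie in the same block of the stable partition, so they are equivalent — no string distinguishes them.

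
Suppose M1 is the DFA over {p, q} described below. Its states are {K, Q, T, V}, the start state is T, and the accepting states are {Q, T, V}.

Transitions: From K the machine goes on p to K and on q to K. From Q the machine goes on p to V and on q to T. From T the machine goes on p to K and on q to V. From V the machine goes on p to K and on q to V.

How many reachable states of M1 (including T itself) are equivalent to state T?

2

First remove the unreachable states {Q}; 3 states remain.
Start with accepting vs non-accepting: {T,V} | {K}.
No further refinement is possible. Final partition (2 blocks): {T,V} | {K}.
State T belongs to the block {T,V}, which has 2 states.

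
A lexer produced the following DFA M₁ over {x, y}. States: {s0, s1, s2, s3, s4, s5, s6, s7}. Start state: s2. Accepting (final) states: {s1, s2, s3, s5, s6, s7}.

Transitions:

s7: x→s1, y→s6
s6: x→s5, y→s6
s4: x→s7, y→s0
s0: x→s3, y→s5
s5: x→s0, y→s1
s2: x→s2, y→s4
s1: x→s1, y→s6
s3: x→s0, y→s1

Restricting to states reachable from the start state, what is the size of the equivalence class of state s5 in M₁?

Initial partition by acceptance: {s1,s2,s3,s5,s6,s7} | {s0,s4}.
On input x, block {s1,s2,s3,s5,s6,s7} splits into {s1,s2,s6,s7} and {s3,s5}.
Refine {s1,s2,s6,s7} on symbol x: members go to different blocks, giving {s1,s2,s7} and {s6}.
Split {s1,s2,s7} by δ(·,y) → {s1,s7} and {s2}.
Split {s0,s4} by δ(·,x) → {s0} and {s4}.
The partition is now stable with 6 blocks: {s1,s7} | {s0} | {s3,s5} | {s6} | {s2} | {s4}.
State s5 belongs to the block {s3,s5}, which has 2 states.

2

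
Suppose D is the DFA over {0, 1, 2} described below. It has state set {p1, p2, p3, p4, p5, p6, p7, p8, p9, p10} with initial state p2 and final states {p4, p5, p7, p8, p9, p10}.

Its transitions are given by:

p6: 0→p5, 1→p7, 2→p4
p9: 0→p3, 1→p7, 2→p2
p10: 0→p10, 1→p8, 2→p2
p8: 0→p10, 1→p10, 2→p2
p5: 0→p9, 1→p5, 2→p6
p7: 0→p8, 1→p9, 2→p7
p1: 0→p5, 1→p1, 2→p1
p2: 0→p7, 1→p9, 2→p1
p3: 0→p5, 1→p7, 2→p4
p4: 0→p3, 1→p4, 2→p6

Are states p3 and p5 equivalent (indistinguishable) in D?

No

Every state is reachable, so we keep all 10.
P0 = {p4,p5,p7,p8,p9,p10} | {p1,p2,p3,p6}.
On input 0, block {p4,p5,p7,p8,p9,p10} splits into {p5,p7,p8,p10} and {p4,p9}.
Refine {p5,p7,p8,p10} on symbol 0: members go to different blocks, giving {p7,p8,p10} and {p5}.
Refine {p7,p8,p10} on symbol 1: members go to different blocks, giving {p8,p10} and {p7}.
On input 0, block {p1,p2,p3,p6} splits into {p1,p3,p6} and {p2}.
On input 1, block {p1,p3,p6} splits into {p3,p6} and {p1}.
Refine {p4,p9} on symbol 1: members go to different blocks, giving {p4} and {p9}.
No further refinement is possible. Final partition (8 blocks): {p8,p10} | {p3,p6} | {p4} | {p5} | {p7} | {p2} | {p1} | {p9}.
p3 and p5 end up in different blocks, so they are distinguishable. For instance, the string 'ε' is accepted from only p5.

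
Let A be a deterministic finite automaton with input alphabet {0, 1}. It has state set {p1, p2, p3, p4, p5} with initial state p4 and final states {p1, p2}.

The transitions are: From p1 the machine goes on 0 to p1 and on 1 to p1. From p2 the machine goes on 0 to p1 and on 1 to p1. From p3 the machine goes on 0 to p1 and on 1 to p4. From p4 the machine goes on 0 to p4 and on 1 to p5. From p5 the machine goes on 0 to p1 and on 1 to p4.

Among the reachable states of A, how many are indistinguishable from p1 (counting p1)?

1

States {p2,p3} cannot be reached from the start state, so discard them.
Initial partition by acceptance: {p1} | {p4,p5}.
On input 0, block {p4,p5} splits into {p4} and {p5}.
Stable partition: {p1} | {p4} | {p5} — 3 equivalence classes.
The equivalence class containing p1 is {p1}, of size 1.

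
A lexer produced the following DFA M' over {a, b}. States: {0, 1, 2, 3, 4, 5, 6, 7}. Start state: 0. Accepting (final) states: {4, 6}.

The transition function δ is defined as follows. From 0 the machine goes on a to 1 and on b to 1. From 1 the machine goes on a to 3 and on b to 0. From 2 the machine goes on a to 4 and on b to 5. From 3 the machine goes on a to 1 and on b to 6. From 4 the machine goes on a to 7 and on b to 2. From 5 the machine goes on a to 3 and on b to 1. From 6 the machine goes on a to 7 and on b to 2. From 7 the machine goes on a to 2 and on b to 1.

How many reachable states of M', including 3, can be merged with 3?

1

Every state is reachable, so we keep all 8.
Initial partition by acceptance: {4,6} | {0,1,2,3,5,7}.
Split {0,1,2,3,5,7} by δ(·,a) → {0,1,3,5,7} and {2}.
Refine {0,1,3,5,7} on symbol a: members go to different blocks, giving {0,1,3,5} and {7}.
Refine {0,1,3,5} on symbol b: members go to different blocks, giving {0,1,5} and {3}.
Refine {0,1,5} on symbol a: members go to different blocks, giving {1,5} and {0}.
On input b, block {1,5} splits into {1} and {5}.
Stable partition: {4,6} | {1} | {2} | {7} | {3} | {0} | {5} — 7 equivalence classes.
The equivalence class containing 3 is {3}, of size 1.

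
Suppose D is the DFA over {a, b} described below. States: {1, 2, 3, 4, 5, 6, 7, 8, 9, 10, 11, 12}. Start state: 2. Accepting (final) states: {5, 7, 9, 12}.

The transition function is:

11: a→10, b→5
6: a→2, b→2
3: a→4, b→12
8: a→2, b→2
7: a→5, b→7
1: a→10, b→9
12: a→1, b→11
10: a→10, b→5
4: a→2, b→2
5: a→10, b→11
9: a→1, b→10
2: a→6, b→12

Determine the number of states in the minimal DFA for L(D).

Reachable states from the start: {1,2,5,6,9,10,11,12}. Unreachable: {3,4,7,8} — drop them.
P0 = {5,9,12} | {1,2,6,10,11}.
Split {1,2,6,10,11} by δ(·,b) → {1,2,10,11} and {6}.
On input a, block {1,2,10,11} splits into {1,10,11} and {2}.
The partition is now stable with 4 blocks: {5,9,12} | {1,10,11} | {6} | {2}.

4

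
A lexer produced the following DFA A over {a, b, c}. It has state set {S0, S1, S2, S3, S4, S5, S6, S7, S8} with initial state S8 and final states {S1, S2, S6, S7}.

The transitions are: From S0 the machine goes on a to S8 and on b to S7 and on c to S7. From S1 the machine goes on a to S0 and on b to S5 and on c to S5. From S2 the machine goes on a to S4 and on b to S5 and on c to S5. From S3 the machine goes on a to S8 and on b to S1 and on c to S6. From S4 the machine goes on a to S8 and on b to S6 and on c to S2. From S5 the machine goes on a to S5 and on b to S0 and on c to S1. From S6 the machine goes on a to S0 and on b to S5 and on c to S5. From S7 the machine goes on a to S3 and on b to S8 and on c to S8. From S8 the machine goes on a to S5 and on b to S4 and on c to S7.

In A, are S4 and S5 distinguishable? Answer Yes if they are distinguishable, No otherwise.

Every state is reachable, so we keep all 9.
Start with accepting vs non-accepting: {S1,S2,S6,S7} | {S0,S3,S4,S5,S8}.
Split {S0,S3,S4,S5,S8} by δ(·,b) → {S0,S3,S4} and {S5,S8}.
The partition is now stable with 3 blocks: {S1,S2,S6,S7} | {S0,S3,S4} | {S5,S8}.
S4 and S5 end up in different blocks, so they are distinguishable. For instance, the string 'b' is accepted from only S4.

Yes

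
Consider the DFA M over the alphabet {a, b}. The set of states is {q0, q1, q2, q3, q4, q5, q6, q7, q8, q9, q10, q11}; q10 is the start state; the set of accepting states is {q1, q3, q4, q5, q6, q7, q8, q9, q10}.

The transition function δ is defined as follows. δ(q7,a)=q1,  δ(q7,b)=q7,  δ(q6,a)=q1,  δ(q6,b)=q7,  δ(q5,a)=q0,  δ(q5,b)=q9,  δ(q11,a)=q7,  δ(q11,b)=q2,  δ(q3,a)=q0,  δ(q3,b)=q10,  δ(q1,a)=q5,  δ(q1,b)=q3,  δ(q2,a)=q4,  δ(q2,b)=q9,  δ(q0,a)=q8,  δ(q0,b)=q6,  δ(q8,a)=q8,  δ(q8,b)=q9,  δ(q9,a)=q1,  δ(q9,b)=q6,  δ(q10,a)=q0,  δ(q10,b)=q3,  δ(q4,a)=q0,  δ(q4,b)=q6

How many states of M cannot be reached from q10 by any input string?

3

No path from q10 leads to q2, q4, q11; the other 9 states are all reachable.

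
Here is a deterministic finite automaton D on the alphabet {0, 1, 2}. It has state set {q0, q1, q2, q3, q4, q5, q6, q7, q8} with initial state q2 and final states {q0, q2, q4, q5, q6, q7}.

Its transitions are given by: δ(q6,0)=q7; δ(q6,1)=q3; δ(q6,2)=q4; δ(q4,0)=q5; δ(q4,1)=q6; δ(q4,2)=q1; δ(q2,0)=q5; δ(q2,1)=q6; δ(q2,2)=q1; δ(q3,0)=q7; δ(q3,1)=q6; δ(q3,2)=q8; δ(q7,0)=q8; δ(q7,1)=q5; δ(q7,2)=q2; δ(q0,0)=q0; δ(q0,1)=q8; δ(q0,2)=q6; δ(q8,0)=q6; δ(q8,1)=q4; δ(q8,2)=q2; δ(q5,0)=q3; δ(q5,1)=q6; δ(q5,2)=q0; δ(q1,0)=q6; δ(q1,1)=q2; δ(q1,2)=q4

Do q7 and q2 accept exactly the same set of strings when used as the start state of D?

Initial partition by acceptance: {q0,q2,q4,q5,q6,q7} | {q1,q3,q8}.
Split {q0,q2,q4,q5,q6,q7} by δ(·,0) → {q0,q2,q4,q6} and {q5,q7}.
Refine {q0,q2,q4,q6} on symbol 0: members go to different blocks, giving {q2,q4,q6} and {q0}.
Split {q2,q4,q6} by δ(·,1) → {q2,q4} and {q6}.
Refine {q1,q3,q8} on symbol 0: members go to different blocks, giving {q1,q8} and {q3}.
Split {q5,q7} by δ(·,0) → {q5} and {q7}.
No further refinement is possible. Final partition (7 blocks): {q2,q4} | {q1,q8} | {q5} | {q0} | {q6} | {q3} | {q7}.
q7 and q2 end up in different blocks, so they are distinguishable. For instance, the string '0' is accepted from only q2.

No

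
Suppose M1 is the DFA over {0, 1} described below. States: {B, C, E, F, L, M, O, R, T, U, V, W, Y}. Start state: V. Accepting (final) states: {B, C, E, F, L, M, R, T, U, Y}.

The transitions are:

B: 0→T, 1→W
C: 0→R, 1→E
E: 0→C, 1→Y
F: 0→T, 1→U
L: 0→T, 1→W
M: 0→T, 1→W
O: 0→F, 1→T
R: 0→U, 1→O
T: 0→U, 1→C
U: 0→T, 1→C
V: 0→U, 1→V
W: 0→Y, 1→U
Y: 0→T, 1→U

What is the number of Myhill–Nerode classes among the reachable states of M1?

7

States {B,L,M,W} cannot be reached from the start state, so discard them.
Initial partition by acceptance: {C,E,F,R,T,U,Y} | {O,V}.
Refine {C,E,F,R,T,U,Y} on symbol 1: members go to different blocks, giving {C,E,F,T,U,Y} and {R}.
On input 0, block {C,E,F,T,U,Y} splits into {E,F,T,U,Y} and {C}.
Split {E,F,T,U,Y} by δ(·,0) → {F,T,U,Y} and {E}.
On input 1, block {F,T,U,Y} splits into {T,U} and {F,Y}.
On input 0, block {O,V} splits into {V} and {O}.
No further refinement is possible. Final partition (7 blocks): {T,U} | {V} | {R} | {C} | {E} | {F,Y} | {O}.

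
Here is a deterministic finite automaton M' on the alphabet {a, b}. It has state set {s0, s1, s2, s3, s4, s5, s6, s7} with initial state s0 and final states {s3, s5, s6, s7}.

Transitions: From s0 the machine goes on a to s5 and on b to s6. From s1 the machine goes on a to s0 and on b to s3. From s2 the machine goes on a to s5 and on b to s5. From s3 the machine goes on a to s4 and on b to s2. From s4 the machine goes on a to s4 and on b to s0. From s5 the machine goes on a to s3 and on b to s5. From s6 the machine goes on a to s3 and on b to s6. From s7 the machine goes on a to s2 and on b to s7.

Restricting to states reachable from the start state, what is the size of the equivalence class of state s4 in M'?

Reachable states from the start: {s0,s2,s3,s4,s5,s6}. Unreachable: {s1,s7} — drop them.
Initial partition by acceptance: {s3,s5,s6} | {s0,s2,s4}.
Refine {s3,s5,s6} on symbol a: members go to different blocks, giving {s5,s6} and {s3}.
Refine {s0,s2,s4} on symbol a: members go to different blocks, giving {s0,s2} and {s4}.
No further refinement is possible. Final partition (4 blocks): {s5,s6} | {s0,s2} | {s3} | {s4}.
State s4 belongs to the block {s4}, which has 1 states.

1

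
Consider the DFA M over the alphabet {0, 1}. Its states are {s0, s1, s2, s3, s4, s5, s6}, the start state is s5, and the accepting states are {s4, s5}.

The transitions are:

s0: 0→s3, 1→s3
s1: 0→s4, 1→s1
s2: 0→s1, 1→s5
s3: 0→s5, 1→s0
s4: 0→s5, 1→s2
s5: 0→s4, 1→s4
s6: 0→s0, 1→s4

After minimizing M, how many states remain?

Reachable states from the start: {s1,s2,s4,s5}. Unreachable: {s0,s3,s6} — drop them.
Initial partition by acceptance: {s4,s5} | {s1,s2}.
On input 1, block {s4,s5} splits into {s4} and {s5}.
On input 0, block {s1,s2} splits into {s1} and {s2}.
The partition is now stable with 4 blocks: {s4} | {s1} | {s5} | {s2}.

4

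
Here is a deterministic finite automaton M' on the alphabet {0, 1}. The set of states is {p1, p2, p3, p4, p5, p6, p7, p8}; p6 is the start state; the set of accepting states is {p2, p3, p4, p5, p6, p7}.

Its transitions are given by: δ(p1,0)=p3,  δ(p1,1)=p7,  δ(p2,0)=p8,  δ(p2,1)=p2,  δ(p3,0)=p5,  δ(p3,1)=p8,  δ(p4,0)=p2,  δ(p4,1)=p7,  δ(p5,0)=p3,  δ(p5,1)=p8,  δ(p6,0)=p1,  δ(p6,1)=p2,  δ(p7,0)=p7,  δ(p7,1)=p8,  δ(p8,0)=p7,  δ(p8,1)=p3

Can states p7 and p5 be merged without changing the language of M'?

Yes

First remove the unreachable states {p4}; 7 states remain.
P0 = {p2,p3,p5,p6,p7} | {p1,p8}.
Split {p2,p3,p5,p6,p7} by δ(·,0) → {p3,p5,p7} and {p2,p6}.
Stable partition: {p3,p5,p7} | {p1,p8} | {p2,p6} — 3 equivalence classes.
p7 and p5 lie in the same block of the stable partition, so they are equivalent — no string distinguishes them.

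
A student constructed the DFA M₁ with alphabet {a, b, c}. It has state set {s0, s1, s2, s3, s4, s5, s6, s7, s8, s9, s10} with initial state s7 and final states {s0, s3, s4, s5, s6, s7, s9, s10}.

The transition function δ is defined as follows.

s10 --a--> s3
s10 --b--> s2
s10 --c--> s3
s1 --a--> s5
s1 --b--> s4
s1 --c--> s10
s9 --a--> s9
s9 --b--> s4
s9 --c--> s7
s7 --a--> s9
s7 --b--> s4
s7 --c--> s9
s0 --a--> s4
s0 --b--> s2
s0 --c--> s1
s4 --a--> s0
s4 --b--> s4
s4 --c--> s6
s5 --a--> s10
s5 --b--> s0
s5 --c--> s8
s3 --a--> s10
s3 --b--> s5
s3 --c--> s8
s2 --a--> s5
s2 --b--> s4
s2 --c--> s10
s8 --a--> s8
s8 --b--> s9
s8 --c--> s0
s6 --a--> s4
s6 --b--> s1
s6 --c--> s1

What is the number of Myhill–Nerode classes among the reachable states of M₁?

Initial partition by acceptance: {s0,s3,s4,s5,s6,s7,s9,s10} | {s1,s2,s8}.
Refine {s0,s3,s4,s5,s6,s7,s9,s10} on symbol b: members go to different blocks, giving {s3,s4,s5,s7,s9} and {s0,s6,s10}.
On input a, block {s3,s4,s5,s7,s9} splits into {s3,s4,s5} and {s7,s9}.
Split {s3,s4,s5} by δ(·,b) → {s3,s4} and {s5}.
On input b, block {s3,s4} splits into {s3} and {s4}.
Refine {s1,s2,s8} on symbol a: members go to different blocks, giving {s1,s2} and {s8}.
Refine {s0,s6,s10} on symbol a: members go to different blocks, giving {s0,s6} and {s10}.
The partition is now stable with 8 blocks: {s3} | {s1,s2} | {s0,s6} | {s7,s9} | {s5} | {s4} | {s8} | {s10}.

8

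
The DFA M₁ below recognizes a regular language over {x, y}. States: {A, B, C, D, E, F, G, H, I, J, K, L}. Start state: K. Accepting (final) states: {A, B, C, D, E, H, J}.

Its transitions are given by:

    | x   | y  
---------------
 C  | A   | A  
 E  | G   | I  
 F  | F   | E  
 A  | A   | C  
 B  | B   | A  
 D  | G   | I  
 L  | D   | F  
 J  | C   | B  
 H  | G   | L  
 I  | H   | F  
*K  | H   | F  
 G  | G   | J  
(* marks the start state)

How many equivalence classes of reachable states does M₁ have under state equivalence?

5

All states are reachable from the start state.
P0 = {A,B,C,D,E,H,J} | {F,G,I,K,L}.
Refine {A,B,C,D,E,H,J} on symbol x: members go to different blocks, giving {A,B,C,J} and {D,E,H}.
Split {F,G,I,K,L} by δ(·,x) → {I,K,L} and {F,G}.
On input y, block {F,G} splits into {F} and {G}.
Stable partition: {A,B,C,J} | {I,K,L} | {D,E,H} | {F} | {G} — 5 equivalence classes.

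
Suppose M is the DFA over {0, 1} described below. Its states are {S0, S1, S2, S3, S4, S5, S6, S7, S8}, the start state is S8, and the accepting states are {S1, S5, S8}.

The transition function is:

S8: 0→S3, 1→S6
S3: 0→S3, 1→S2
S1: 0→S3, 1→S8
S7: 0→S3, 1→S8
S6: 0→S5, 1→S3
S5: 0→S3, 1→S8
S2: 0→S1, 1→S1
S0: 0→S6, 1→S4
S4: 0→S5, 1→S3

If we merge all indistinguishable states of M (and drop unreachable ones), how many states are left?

First remove the unreachable states {S0,S4,S7}; 6 states remain.
Initial partition by acceptance: {S1,S5,S8} | {S2,S3,S6}.
Refine {S1,S5,S8} on symbol 1: members go to different blocks, giving {S1,S5} and {S8}.
Split {S2,S3,S6} by δ(·,0) → {S2,S6} and {S3}.
On input 1, block {S2,S6} splits into {S2} and {S6}.
No further refinement is possible. Final partition (5 blocks): {S1,S5} | {S2} | {S8} | {S3} | {S6}.

5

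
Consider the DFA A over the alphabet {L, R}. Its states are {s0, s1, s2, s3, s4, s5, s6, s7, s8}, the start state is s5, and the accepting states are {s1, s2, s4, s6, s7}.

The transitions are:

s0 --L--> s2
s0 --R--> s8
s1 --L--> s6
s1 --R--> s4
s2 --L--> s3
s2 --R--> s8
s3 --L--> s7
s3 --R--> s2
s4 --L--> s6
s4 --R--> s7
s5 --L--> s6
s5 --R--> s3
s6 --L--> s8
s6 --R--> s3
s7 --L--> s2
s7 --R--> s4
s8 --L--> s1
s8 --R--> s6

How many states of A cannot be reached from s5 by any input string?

1

Starting at s5 and following transitions, the reachable set is {s1, s2, s3, s4, s5, s6, s7, s8}. That leaves s0 unreachable — 1 in total.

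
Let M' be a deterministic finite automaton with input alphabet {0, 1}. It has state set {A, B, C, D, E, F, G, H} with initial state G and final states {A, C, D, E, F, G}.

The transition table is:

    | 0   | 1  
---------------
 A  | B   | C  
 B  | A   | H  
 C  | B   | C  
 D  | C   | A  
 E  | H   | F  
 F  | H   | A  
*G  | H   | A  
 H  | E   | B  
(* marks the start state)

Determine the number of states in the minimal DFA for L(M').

First remove the unreachable states {D}; 7 states remain.
P0 = {A,C,E,F,G} | {B,H}.
The partition is now stable with 2 blocks: {A,C,E,F,G} | {B,H}.

2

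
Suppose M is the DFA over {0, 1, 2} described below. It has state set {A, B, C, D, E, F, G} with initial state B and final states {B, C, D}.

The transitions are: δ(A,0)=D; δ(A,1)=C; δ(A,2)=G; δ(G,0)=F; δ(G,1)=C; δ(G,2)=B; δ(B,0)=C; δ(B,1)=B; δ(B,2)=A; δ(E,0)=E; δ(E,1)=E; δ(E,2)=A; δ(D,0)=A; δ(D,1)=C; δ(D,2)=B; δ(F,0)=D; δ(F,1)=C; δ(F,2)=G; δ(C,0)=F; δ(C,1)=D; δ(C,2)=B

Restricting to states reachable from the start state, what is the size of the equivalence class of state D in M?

2

First remove the unreachable states {E}; 6 states remain.
Initial partition by acceptance: {B,C,D} | {A,F,G}.
Refine {B,C,D} on symbol 0: members go to different blocks, giving {C,D} and {B}.
On input 0, block {A,F,G} splits into {A,F} and {G}.
Stable partition: {C,D} | {A,F} | {B} | {G} — 4 equivalence classes.
The equivalence class containing D is {C,D}, of size 2.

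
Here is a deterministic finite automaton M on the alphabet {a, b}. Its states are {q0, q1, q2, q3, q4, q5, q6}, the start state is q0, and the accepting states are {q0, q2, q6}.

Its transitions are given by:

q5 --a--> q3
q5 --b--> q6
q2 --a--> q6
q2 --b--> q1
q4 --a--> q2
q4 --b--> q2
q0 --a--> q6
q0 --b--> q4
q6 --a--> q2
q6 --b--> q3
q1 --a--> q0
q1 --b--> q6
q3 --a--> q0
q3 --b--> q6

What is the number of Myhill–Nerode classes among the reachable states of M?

2

First remove the unreachable states {q5}; 6 states remain.
Initial partition by acceptance: {q0,q2,q6} | {q1,q3,q4}.
Stable partition: {q0,q2,q6} | {q1,q3,q4} — 2 equivalence classes.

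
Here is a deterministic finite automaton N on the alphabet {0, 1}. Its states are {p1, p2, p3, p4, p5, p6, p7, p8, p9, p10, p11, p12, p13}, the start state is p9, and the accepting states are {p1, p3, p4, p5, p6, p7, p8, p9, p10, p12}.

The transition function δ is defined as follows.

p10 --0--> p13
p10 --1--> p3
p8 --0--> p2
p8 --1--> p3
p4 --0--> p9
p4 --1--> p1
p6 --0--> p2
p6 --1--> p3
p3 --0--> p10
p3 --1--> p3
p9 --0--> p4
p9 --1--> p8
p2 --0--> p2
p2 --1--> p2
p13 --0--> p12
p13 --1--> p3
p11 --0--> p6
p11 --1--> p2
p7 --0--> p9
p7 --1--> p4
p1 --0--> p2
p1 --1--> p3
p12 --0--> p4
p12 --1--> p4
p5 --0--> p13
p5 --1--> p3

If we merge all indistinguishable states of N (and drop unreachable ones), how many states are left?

7

First remove the unreachable states {p5,p6,p7,p11}; 9 states remain.
Initial partition by acceptance: {p1,p3,p4,p8,p9,p10,p12} | {p2,p13}.
Split {p1,p3,p4,p8,p9,p10,p12} by δ(·,0) → {p3,p4,p9,p12} and {p1,p8,p10}.
Split {p3,p4,p9,p12} by δ(·,0) → {p4,p9,p12} and {p3}.
On input 1, block {p4,p9,p12} splits into {p4,p9} and {p12}.
Refine {p2,p13} on symbol 0: members go to different blocks, giving {p2} and {p13}.
On input 0, block {p1,p8,p10} splits into {p1,p8} and {p10}.
The partition is now stable with 7 blocks: {p4,p9} | {p2} | {p1,p8} | {p3} | {p12} | {p13} | {p10}.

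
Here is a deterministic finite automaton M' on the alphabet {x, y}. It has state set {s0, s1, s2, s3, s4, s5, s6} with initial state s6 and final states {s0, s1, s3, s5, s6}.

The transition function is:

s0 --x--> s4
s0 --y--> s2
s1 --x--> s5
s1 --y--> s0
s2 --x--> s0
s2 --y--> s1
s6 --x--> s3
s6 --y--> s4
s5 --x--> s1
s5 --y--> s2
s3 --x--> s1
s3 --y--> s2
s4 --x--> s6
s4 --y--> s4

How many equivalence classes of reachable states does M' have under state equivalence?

All states are reachable from the start state.
Initial partition by acceptance: {s0,s1,s3,s5,s6} | {s2,s4}.
On input x, block {s0,s1,s3,s5,s6} splits into {s1,s3,s5,s6} and {s0}.
On input y, block {s1,s3,s5,s6} splits into {s3,s5,s6} and {s1}.
Refine {s3,s5,s6} on symbol x: members go to different blocks, giving {s3,s5} and {s6}.
Split {s2,s4} by δ(·,x) → {s2} and {s4}.
Stable partition: {s3,s5} | {s2} | {s0} | {s1} | {s6} | {s4} — 6 equivalence classes.

6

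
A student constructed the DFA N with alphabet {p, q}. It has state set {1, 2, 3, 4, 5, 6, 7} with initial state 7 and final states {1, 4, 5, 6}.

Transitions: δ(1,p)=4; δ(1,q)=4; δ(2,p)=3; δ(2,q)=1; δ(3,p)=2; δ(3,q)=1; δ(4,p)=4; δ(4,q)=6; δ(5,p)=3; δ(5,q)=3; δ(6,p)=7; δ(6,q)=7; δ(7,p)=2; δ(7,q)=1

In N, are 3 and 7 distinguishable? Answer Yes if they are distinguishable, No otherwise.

No

First remove the unreachable states {5}; 6 states remain.
Initial partition by acceptance: {1,4,6} | {2,3,7}.
On input p, block {1,4,6} splits into {1,4} and {6}.
On input q, block {1,4} splits into {1} and {4}.
The partition is now stable with 4 blocks: {1} | {2,3,7} | {6} | {4}.
3 and 7 lie in the same block of the stable partition, so they are equivalent — no string distinguishes them.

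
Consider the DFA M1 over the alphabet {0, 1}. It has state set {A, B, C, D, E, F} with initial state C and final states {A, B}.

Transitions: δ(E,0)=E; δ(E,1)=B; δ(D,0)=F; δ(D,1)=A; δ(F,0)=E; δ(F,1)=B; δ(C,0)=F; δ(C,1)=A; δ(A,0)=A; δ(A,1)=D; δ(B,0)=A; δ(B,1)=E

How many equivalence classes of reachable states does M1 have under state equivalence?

2

All states are reachable from the start state.
Initial partition by acceptance: {A,B} | {C,D,E,F}.
Stable partition: {A,B} | {C,D,E,F} — 2 equivalence classes.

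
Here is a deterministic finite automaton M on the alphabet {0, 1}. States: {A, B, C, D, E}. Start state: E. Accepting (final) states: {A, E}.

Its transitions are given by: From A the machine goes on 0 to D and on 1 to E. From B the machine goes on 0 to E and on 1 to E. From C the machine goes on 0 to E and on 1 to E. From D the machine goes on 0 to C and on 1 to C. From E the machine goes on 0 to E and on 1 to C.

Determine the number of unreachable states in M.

No path from E leads to A, B, D; the other 2 states are all reachable.

3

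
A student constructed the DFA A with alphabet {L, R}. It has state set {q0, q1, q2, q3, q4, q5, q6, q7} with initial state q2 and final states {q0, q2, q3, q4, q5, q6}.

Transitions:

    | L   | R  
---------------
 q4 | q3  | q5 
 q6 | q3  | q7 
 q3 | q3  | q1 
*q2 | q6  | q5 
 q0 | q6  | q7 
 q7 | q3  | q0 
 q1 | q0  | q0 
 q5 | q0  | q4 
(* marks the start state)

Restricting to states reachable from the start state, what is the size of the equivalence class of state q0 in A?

3

All states are reachable from the start state.
Initial partition by acceptance: {q0,q2,q3,q4,q5,q6} | {q1,q7}.
Split {q0,q2,q3,q4,q5,q6} by δ(·,R) → {q0,q3,q6} and {q2,q4,q5}.
The partition is now stable with 3 blocks: {q0,q3,q6} | {q1,q7} | {q2,q4,q5}.
State q0 belongs to the block {q0,q3,q6}, which has 3 states.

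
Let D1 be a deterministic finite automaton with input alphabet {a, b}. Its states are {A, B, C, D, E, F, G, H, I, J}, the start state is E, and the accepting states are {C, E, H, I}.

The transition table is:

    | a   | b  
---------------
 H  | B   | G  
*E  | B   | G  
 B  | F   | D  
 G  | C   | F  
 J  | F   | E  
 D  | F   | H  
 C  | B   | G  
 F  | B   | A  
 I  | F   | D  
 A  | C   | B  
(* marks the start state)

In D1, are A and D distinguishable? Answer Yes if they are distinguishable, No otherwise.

Yes

States {I,J} cannot be reached from the start state, so discard them.
Initial partition by acceptance: {C,E,H} | {A,B,D,F,G}.
Refine {A,B,D,F,G} on symbol a: members go to different blocks, giving {B,D,F} and {A,G}.
On input b, block {B,D,F} splits into {B} and {D} and {F}.
On input b, block {A,G} splits into {A} and {G}.
Stable partition: {C,E,H} | {B} | {A} | {D} | {F} | {G} — 6 equivalence classes.
A and D end up in different blocks, so they are distinguishable. For instance, the string 'a' is accepted from only A.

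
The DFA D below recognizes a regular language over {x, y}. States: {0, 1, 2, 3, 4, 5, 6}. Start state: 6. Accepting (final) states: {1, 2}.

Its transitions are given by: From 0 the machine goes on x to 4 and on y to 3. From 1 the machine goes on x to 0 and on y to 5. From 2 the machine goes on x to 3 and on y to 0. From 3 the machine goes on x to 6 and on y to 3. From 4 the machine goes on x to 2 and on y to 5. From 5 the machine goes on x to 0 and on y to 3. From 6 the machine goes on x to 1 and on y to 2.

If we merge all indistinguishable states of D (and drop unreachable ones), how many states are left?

P0 = {1,2} | {0,3,4,5,6}.
Refine {0,3,4,5,6} on symbol x: members go to different blocks, giving {0,3,5} and {4,6}.
Refine {0,3,5} on symbol x: members go to different blocks, giving {0,3} and {5}.
Refine {1,2} on symbol y: members go to different blocks, giving {1} and {2}.
Split {4,6} by δ(·,x) → {4} and {6}.
Refine {0,3} on symbol x: members go to different blocks, giving {0} and {3}.
No further refinement is possible. Final partition (7 blocks): {1} | {0} | {4} | {5} | {2} | {6} | {3}.

7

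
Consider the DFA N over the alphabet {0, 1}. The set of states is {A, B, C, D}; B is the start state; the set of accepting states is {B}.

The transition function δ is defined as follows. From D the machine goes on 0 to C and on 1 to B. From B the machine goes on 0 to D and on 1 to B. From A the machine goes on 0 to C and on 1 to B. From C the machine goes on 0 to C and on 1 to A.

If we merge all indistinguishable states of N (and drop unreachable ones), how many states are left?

3

All states are reachable from the start state.
Start with accepting vs non-accepting: {B} | {A,C,D}.
Split {A,C,D} by δ(·,1) → {A,D} and {C}.
The partition is now stable with 3 blocks: {B} | {A,D} | {C}.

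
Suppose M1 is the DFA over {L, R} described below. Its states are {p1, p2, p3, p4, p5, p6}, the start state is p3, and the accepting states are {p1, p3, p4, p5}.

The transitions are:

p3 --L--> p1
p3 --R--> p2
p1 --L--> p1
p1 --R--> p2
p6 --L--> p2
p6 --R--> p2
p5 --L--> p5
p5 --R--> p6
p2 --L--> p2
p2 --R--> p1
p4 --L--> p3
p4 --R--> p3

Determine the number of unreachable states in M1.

3

BFS from p3 reaches {p1, p2, p3}; the 3 state(s) p4, p5, p6 are never visited.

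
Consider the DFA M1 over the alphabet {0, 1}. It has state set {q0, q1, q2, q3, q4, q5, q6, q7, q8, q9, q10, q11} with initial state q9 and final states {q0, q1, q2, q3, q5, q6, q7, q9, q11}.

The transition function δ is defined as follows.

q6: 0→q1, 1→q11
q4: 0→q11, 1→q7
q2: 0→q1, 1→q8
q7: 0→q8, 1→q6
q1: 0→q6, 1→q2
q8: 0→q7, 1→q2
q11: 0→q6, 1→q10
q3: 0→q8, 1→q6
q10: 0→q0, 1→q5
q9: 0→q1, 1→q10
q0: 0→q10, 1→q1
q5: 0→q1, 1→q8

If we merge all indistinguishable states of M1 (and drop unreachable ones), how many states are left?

4

First remove the unreachable states {q3,q4}; 10 states remain.
Initial partition by acceptance: {q0,q1,q2,q5,q6,q7,q9,q11} | {q8,q10}.
Split {q0,q1,q2,q5,q6,q7,q9,q11} by δ(·,0) → {q1,q2,q5,q6,q9,q11} and {q0,q7}.
On input 1, block {q1,q2,q5,q6,q9,q11} splits into {q2,q5,q9,q11} and {q1,q6}.
The partition is now stable with 4 blocks: {q2,q5,q9,q11} | {q8,q10} | {q0,q7} | {q1,q6}.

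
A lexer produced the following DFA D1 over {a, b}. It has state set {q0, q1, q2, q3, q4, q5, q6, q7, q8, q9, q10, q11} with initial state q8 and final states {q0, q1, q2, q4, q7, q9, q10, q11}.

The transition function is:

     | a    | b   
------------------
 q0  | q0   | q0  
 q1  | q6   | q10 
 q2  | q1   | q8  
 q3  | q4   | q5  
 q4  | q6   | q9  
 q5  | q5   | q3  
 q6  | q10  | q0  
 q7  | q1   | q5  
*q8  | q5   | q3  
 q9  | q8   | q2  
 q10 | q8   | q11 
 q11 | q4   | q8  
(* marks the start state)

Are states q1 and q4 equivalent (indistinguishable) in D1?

First remove the unreachable states {q7}; 11 states remain.
P0 = {q0,q1,q2,q4,q9,q10,q11} | {q3,q5,q6,q8}.
Split {q0,q1,q2,q4,q9,q10,q11} by δ(·,a) → {q1,q4,q9,q10} and {q0,q2,q11}.
Split {q1,q4,q9,q10} by δ(·,b) → {q1,q4} and {q9,q10}.
Split {q3,q5,q6,q8} by δ(·,a) → {q5,q8} and {q3} and {q6}.
Split {q0,q2,q11} by δ(·,a) → {q2,q11} and {q0}.
The partition is now stable with 7 blocks: {q1,q4} | {q5,q8} | {q2,q11} | {q9,q10} | {q3} | {q6} | {q0}.
q1 and q4 lie in the same block of the stable partition, so they are equivalent — no string distinguishes them.

Yes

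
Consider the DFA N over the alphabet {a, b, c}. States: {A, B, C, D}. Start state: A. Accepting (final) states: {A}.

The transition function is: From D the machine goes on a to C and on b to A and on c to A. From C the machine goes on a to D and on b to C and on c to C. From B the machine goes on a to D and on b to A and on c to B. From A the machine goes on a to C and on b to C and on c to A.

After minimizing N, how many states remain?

First remove the unreachable states {B}; 3 states remain.
Initial partition by acceptance: {A} | {C,D}.
Split {C,D} by δ(·,b) → {C} and {D}.
The partition is now stable with 3 blocks: {A} | {C} | {D}.

3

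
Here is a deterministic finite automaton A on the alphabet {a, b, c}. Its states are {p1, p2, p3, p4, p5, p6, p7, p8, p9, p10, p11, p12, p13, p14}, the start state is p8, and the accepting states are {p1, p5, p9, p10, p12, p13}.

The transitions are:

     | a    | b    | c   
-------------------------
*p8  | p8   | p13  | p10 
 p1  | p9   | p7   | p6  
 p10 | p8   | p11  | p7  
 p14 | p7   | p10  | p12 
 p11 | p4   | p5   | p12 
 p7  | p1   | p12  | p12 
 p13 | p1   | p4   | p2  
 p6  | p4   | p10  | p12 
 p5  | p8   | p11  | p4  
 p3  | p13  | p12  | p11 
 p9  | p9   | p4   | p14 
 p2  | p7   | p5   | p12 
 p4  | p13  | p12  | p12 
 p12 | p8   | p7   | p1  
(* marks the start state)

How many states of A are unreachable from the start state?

1

Starting at p8 and following transitions, the reachable set is {p1, p2, p4, p5, p6, p7, p8, p9, p10, p11, p12, p13, p14}. That leaves p3 unreachable — 1 in total.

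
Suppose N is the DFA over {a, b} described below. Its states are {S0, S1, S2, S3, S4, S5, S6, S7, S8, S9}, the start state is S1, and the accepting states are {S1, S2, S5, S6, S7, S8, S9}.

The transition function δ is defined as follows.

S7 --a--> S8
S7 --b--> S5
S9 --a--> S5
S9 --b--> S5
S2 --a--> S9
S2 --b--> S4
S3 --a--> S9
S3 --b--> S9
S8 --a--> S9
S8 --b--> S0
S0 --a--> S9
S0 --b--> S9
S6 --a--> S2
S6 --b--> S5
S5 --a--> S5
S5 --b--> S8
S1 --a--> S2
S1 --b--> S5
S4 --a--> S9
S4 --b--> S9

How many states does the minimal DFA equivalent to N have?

5

First remove the unreachable states {S3,S6,S7}; 7 states remain.
Initial partition by acceptance: {S1,S2,S5,S8,S9} | {S0,S4}.
Refine {S1,S2,S5,S8,S9} on symbol b: members go to different blocks, giving {S1,S5,S9} and {S2,S8}.
Refine {S1,S5,S9} on symbol a: members go to different blocks, giving {S5,S9} and {S1}.
Refine {S5,S9} on symbol b: members go to different blocks, giving {S5} and {S9}.
Stable partition: {S5} | {S0,S4} | {S2,S8} | {S1} | {S9} — 5 equivalence classes.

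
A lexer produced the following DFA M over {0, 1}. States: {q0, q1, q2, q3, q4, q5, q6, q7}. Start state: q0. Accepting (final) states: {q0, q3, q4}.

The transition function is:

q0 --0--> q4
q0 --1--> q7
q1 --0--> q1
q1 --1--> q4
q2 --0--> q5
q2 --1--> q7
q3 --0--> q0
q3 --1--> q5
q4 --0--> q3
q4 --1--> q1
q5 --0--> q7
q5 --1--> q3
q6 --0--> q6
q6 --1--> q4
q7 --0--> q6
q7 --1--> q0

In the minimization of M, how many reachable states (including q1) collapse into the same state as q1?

Reachable states from the start: {q0,q1,q3,q4,q5,q6,q7}. Unreachable: {q2} — drop them.
Initial partition by acceptance: {q0,q3,q4} | {q1,q5,q6,q7}.
The partition is now stable with 2 blocks: {q0,q3,q4} | {q1,q5,q6,q7}.
The equivalence class containing q1 is {q1,q5,q6,q7}, of size 4.

4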